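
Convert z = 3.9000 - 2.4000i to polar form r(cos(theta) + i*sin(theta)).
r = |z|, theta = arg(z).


r = sqrt(15.21+5.76) = sqrt(20.97) = 4.5793
theta = atan2(-2.4, 3.9) = -31.6075 degrees

r = 4.5793, theta = -31.6075 degrees


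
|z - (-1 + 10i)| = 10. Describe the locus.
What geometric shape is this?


|z - z0| = r is a circle with center z0 and radius r.
Center = (-1, 10), radius = 10

Circle with center (-1, 10) and radius 10


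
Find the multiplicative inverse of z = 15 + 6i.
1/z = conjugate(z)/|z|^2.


|z|^2 = 225+36 = 261
1/z = (15 - 6i)/261

1/z = 0.0575 - 0.0230i


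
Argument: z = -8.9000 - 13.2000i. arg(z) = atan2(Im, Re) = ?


Re = -8.9, Im = -13.2
arg = atan2(-13.2, -8.9) = -123.9895 degrees

arg(z) = -123.9895 degrees


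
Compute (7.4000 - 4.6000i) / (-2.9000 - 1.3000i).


Conjugate of z2 = -2.9000 + 1.3000i
Numerator: (7.4000 - 4.6000i)(-2.9000 + 1.3000i) = -15.4800 + 22.9600i
Denominator: (-2.9)^2 + (-1.3)^2 = 10.1
Result = (-15.4800 + 22.9600i)/10.1

-1.5327 + 2.2733i


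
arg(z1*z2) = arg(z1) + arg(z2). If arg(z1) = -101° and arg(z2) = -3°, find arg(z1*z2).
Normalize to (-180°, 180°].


arg(z1*z2) = -101° - 3° = -104°
Normalized to (-180°, 180°]: -104°

-104°


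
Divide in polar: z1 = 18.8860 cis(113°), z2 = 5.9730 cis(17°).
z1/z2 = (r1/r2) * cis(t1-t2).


r = 18.8860 / 5.9730 = 3.1619
theta = 113° - 17° = 96° = 96° (mod 360)

3.1619 cis(96°)


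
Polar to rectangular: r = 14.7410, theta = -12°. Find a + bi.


a = 14.7410*cos(-12°) = 14.7410*0.97815 = 14.4189
b = 14.7410*sin(-12°) = 14.7410*(-0.20791) = -3.0648

14.4189 - 3.0648i


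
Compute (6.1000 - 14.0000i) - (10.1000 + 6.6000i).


Real: 6.1 - 10.1 = -4
Imag: -14 - 6.6 = -20.6

-4.0000 - 20.6000i


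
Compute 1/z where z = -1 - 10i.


|z|^2 = 1+100 = 101
1/z = (-1 + 10i)/101

1/z = -0.0099 + 0.0990i


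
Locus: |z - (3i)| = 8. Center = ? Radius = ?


|z - z0| = r is a circle with center z0 and radius r.
Center = (0, 3), radius = 8

Circle with center (0, 3) and radius 8


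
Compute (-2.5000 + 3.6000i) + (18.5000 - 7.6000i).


Real: -2.5 + 18.5 = 16
Imag: 3.6 - 7.6 = -4

16.0000 - 4.0000i


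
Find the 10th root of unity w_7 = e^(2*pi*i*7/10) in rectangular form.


Angle = 360*7/10 = 252°
a = cos(252°) = -0.3090
b = sin(252°) = -0.9511

-0.3090 - 0.9511i


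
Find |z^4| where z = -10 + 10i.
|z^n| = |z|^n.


|z| = sqrt(100+100) = sqrt(200) = 14.1421
|z^4| = |z|^4 = (sqrt(200))^4 = 200^2 = 40000

|z^4| = 40000


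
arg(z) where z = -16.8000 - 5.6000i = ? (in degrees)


Re = -16.8, Im = -5.6
arg = atan2(-5.6, -16.8) = -161.5651 degrees

arg(z) = -161.5651 degrees


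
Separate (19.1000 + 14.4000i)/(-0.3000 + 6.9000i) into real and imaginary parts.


Multiply by conjugate: (19.1000 + 14.4000i)(-0.3000 - 6.9000i) / ((-0.3)^2 + 6.9^2)
Numerator real = 19.1*(-0.3) + 14.4*6.9 = 93.63
Numerator imag = 14.4*(-0.3) - 19.1*6.9 = -136.11
Denominator = 47.7
Re(z) = 93.63/47.7 = 1.9629
Im(z) = -136.11/47.7 = -2.8535

Re(z) = 1.9629, Im(z) = -2.8535


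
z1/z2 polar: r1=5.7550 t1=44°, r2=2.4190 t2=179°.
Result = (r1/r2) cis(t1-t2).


r = 5.7550 / 2.4190 = 2.3791
theta = 44° - 179° = -135° = 225° (mod 360)

2.3791 cis(225°)


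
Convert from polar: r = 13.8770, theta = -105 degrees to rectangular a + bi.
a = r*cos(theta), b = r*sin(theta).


a = 13.8770*cos(-105°) = 13.8770*(-0.25882) = -3.5916
b = 13.8770*sin(-105°) = 13.8770*(-0.96593) = -13.4042

-3.5916 - 13.4042i


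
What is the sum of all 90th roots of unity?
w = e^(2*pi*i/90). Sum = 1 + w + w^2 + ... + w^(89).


The sum of all 90th roots of unity is 0.
Geometric series: (1 - w^90)/(1 - w) = (1-1)/(1-w) = 0 since w^90 = 1, w ≠ 1.
Alternatively: coefficient of z^89 in z^90 - 1 is 0.

0


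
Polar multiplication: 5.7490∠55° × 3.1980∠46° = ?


r = 5.7490 * 3.1980 = 18.3853
theta = 55° + 46° = 101° = 101° (mod 360)

18.3853 cis(101°)


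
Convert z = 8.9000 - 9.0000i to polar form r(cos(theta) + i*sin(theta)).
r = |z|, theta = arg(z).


r = sqrt(79.21+81) = sqrt(160.21) = 12.6574
theta = atan2(-9, 8.9) = -45.3201 degrees

r = 12.6574, theta = -45.3201 degrees


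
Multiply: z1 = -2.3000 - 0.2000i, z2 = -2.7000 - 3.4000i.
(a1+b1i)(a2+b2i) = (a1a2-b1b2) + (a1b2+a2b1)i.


Real = -2.3*(-2.7) - (-0.2)*(-3.4) = 6.21 - 0.68 = 5.53
Imag = -2.3*(-3.4) - (2.7)*(-0.2) = 7.82 + 0.54 = 8.36

5.5300 + 8.3600i


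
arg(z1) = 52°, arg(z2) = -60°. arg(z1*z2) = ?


arg(z1*z2) = 52° - 60° = -8°
Normalized to (-180°, 180°]: -8°

-8°


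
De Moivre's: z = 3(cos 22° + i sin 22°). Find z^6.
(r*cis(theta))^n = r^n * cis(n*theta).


r^6 = 3^6 = 729
n*theta = 6*22° = 132° = 132° (mod 360)
a = 729*cos(132°) = -487.7962
b = 729*sin(132°) = 541.7526

729 cis(132°) = -487.7962 + 541.7526i


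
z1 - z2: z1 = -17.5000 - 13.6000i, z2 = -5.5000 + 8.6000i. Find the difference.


Real: -17.5 + 5.5 = -12
Imag: -13.6 - 8.6 = -22.2

-12.0000 - 22.2000i


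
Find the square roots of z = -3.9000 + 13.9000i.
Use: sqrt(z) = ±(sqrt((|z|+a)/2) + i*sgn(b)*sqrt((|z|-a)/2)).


|z| = sqrt(15.21+193.21) = 14.4368
sqrt((|z|+a)/2) = sqrt((14.4368+(-3.9))/2) = sqrt(5.2684) = 2.2953
sqrt((|z|-a)/2) = sqrt((14.4368-(-3.9))/2) = sqrt(9.1684) = 3.0279

±(2.2953 + 3.0279i) i.e. 2.2953 + 3.0279i and -2.2953 - 3.0279i


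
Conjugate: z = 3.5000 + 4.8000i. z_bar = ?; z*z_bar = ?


z_bar = 3.5000 - 4.8000i
z*z_bar = 3.5^2 + 4.8^2 = 12.25 + 23.04 = 35.29

z_bar = 3.5000 - 4.8000i, z*z_bar = 35.29


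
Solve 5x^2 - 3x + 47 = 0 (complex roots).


disc = (-3)^2 - 4*5*47 = 9 - 940 = -931
sqrt(|disc|) = sqrt(931) = 30.5123
Real part = 3/(2*5) = 0.3000
Imag part = 30.5123/(2*5) = 3.0512

0.3000 ± 3.0512i


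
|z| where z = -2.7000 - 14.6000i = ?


|z| = sqrt((-2.7)^2 + (-14.6)^2) = sqrt(7.29 + 213.16) = sqrt(220.45) = 14.8476

|z| = 14.8476


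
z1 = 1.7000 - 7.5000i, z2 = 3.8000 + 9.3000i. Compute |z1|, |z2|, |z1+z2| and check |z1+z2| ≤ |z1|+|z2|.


|z1| = sqrt(1.7^2 + (-7.5)^2) = sqrt(59.14) = 7.6903
|z2| = sqrt(3.8^2 + 9.3^2) = sqrt(100.93) = 10.0464
z1+z2 = 5.5000 + 1.8000i
|z1+z2| = sqrt(33.49) = 5.7871
|z1|+|z2| = 7.6903 + 10.0464 = 17.7367

|z1+z2| = 5.7871 ≤ |z1|+|z2| = 17.7367 (verified)


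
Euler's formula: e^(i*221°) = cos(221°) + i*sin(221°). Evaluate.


cos(221°) = -0.7547
sin(221°) = -0.6561

e^(i*221°) = -0.7547 - 0.6561i


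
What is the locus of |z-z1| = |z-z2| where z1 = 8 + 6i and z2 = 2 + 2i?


Equal distances means the locus is the perpendicular bisector of z1 and z2.
Midpoint = ((8+2)/2, (6+2)/2) = (5.0000, 4.0000)

Perpendicular bisector through (5.0000, 4.0000)


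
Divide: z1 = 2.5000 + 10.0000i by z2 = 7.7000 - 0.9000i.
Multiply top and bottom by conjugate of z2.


Conjugate of z2 = 7.7000 + 0.9000i
Numerator: (2.5000 + 10.0000i)(7.7000 + 0.9000i) = 10.2500 + 79.2500i
Denominator: 7.7^2 + (-0.9)^2 = 60.1
Result = (10.2500 + 79.2500i)/60.1

0.1705 + 1.3186i


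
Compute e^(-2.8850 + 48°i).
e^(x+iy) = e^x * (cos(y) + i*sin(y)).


e^-2.8850 = 0.0559
cos(48°) = 0.6691
sin(48°) = 0.7431
Real = 0.0559*0.6691 = 0.0374
Imag = 0.0559*0.7431 = 0.0415

0.0374 + 0.0415i


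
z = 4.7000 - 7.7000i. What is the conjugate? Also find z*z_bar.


z_bar = 4.7000 + 7.7000i
z*z_bar = 4.7^2 + (-7.7)^2 = 22.09 + 59.29 = 81.38

z_bar = 4.7000 + 7.7000i, z*z_bar = 81.38


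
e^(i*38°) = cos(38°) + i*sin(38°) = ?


cos(38°) = 0.7880
sin(38°) = 0.6157

e^(i*38°) = 0.7880 + 0.6157i


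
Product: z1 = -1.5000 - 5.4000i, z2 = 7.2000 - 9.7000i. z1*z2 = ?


Real = -1.5*7.2 - (-5.4)*(-9.7) = -10.8 - 52.38 = -63.18
Imag = -1.5*(-9.7) + 7.2*(-5.4) = 14.55 - (38.88) = -24.33

-63.1800 - 24.3300i


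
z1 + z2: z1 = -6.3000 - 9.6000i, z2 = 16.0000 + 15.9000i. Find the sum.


Real: -6.3 + 16 = 9.7
Imag: -9.6 + 15.9 = 6.3

9.7000 + 6.3000i


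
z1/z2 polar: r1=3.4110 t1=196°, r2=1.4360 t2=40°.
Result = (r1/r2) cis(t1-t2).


r = 3.4110 / 1.4360 = 2.3753
theta = 196° - 40° = 156° = 156° (mod 360)

2.3753 cis(156°)


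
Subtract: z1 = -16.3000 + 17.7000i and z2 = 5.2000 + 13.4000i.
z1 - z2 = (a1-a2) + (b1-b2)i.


Real: -16.3 - 5.2 = -21.5
Imag: 17.7 - 13.4 = 4.3

-21.5000 + 4.3000i


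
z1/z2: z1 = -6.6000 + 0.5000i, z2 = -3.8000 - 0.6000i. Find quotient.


Conjugate of z2 = -3.8000 + 0.6000i
Numerator: (-6.6000 + 0.5000i)(-3.8000 + 0.6000i) = 24.7800 - 5.8600i
Denominator: (-3.8)^2 + (-0.6)^2 = 14.8
Result = (24.7800 - 5.8600i)/14.8

1.6743 - 0.3959i


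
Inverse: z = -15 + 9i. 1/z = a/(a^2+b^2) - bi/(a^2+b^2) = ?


|z|^2 = 225+81 = 306
1/z = (-15 - 9i)/306

1/z = -0.0490 - 0.0294i


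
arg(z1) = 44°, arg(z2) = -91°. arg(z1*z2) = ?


arg(z1*z2) = 44° - 91° = -47°
Normalized to (-180°, 180°]: -47°

-47°


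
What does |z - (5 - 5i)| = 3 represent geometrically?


|z - z0| = r is a circle with center z0 and radius r.
Center = (5, -5), radius = 3

Circle with center (5, -5) and radius 3


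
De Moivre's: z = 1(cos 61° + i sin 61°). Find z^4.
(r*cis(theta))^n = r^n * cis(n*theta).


r^4 = 1^4 = 1
n*theta = 4*61° = 244° = 244° (mod 360)
a = 1*cos(244°) = -0.4384
b = 1*sin(244°) = -0.8988

1 cis(244°) = -0.4384 - 0.8988i


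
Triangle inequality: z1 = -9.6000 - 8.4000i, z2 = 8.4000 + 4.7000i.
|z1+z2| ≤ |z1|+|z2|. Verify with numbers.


|z1| = sqrt((-9.6)^2 + (-8.4)^2) = sqrt(162.72) = 12.7562
|z2| = sqrt(8.4^2 + 4.7^2) = sqrt(92.65) = 9.6255
z1+z2 = -1.2000 - 3.7000i
|z1+z2| = sqrt(15.13) = 3.8897
|z1|+|z2| = 12.7562 + 9.6255 = 22.3817

|z1+z2| = 3.8897 ≤ |z1|+|z2| = 22.3817 (verified)


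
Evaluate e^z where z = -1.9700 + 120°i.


e^-1.9700 = 0.13946
cos(120°) = -0.5
sin(120°) = 0.866
Real = 0.13946*(-0.5) = -0.0697
Imag = 0.13946*0.866 = 0.1208

-0.0697 + 0.1208i


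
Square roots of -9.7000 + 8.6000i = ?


|z| = sqrt(94.09+73.96) = 12.9634
sqrt((|z|+a)/2) = sqrt((12.9634+(-9.7))/2) = sqrt(1.6317) = 1.2774
sqrt((|z|-a)/2) = sqrt((12.9634-(-9.7))/2) = sqrt(11.3317) = 3.3663

±(1.2774 + 3.3663i) i.e. 1.2774 + 3.3663i and -1.2774 - 3.3663i


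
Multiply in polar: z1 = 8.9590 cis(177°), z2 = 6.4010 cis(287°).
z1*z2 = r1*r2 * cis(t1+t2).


r = 8.9590 * 6.4010 = 57.3466
theta = 177° + 287° = 464° = 104° (mod 360)

57.3466 cis(104°)


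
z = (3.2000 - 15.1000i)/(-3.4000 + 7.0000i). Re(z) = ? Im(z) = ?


Multiply by conjugate: (3.2000 - 15.1000i)(-3.4000 - 7.0000i) / ((-3.4)^2 + 7^2)
Numerator real = 3.2*(-3.4) - (15.1)*7 = -116.58
Numerator imag = -15.1*(-3.4) - 3.2*7 = 28.94
Denominator = 60.56
Re(z) = -116.58/60.56 = -1.9250
Im(z) = 28.94/60.56 = 0.4779

Re(z) = -1.9250, Im(z) = 0.4779


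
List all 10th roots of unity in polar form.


The 10th roots of unity are cis(360k/10°) for k=0..9
Angle step = 360/10 = 36°
Primitive root: cis(36°)
Primitive root = 0.8090 + 0.5878i

10 roots at angles: 0°, 36°, 72°, 108°, 144°, 180°, 216°, 252°, 288°, 324°


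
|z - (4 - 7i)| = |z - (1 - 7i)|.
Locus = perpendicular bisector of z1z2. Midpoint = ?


Equal distances means the locus is the perpendicular bisector of z1 and z2.
Midpoint = ((4+1)/2, (-7+(-7))/2) = (2.5000, -7.0000)

Perpendicular bisector through (2.5000, -7.0000)


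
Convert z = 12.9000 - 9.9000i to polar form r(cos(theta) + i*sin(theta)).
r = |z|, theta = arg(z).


r = sqrt(166.41+98.01) = sqrt(264.42) = 16.2610
theta = atan2(-9.9, 12.9) = -37.5041 degrees

r = 16.2610, theta = -37.5041 degrees


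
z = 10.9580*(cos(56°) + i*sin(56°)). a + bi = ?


a = 10.9580*cos(56°) = 10.9580*0.55919 = 6.1276
b = 10.9580*sin(56°) = 10.9580*0.82904 = 9.0846

6.1276 + 9.0846i


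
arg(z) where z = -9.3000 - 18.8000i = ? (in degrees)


Re = -9.3, Im = -18.8
arg = atan2(-18.8, -9.3) = -116.3207 degrees

arg(z) = -116.3207 degrees


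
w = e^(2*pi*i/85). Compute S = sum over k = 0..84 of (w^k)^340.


The roots are w_k = w^k with w = e^(2*pi*i/85), and (w^k)^340 = (w^340)^k.
So S = 1 + u + u^2 + ... + u^(84) with u = w^340.
340 = 4*85 + 0, so 340 is a multiple of 85 and u = (w^85)^4 = 1.
Every one of the 85 terms equals 1: S = 85

S = 85


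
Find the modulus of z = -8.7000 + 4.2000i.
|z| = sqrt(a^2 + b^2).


|z| = sqrt((-8.7)^2 + 4.2^2) = sqrt(75.69 + 17.64) = sqrt(93.33) = 9.6607

|z| = 9.6607


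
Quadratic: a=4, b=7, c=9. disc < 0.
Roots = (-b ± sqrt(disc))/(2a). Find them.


disc = 7^2 - 4*4*9 = 49 - 144 = -95
sqrt(|disc|) = sqrt(95) = 9.7468
Real part = -7/(2*4) = -0.8750
Imag part = 9.7468/(2*4) = 1.2183

-0.8750 ± 1.2183i


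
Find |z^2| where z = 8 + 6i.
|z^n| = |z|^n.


|z| = sqrt(64+36) = sqrt(100) = 10
|z^2| = |z|^2 = 10^2 = 100

|z^2| = 100


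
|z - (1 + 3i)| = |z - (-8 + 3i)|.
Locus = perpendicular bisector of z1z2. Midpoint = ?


Equal distances means the locus is the perpendicular bisector of z1 and z2.
Midpoint = ((1+(-8))/2, (3+3)/2) = (-3.5000, 3.0000)

Perpendicular bisector through (-3.5000, 3.0000)


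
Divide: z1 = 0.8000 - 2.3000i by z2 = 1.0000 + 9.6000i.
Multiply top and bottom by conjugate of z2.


Conjugate of z2 = 1.0000 - 9.6000i
Numerator: (0.8000 - 2.3000i)(1.0000 - 9.6000i) = -21.2800 - 9.9800i
Denominator: 1^2 + 9.6^2 = 93.16
Result = (-21.2800 - 9.9800i)/93.16

-0.2284 - 0.1071i


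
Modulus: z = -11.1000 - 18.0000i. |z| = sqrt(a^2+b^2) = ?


|z| = sqrt((-11.1)^2 + (-18)^2) = sqrt(123.21 + 324) = sqrt(447.21) = 21.1473

|z| = 21.1473


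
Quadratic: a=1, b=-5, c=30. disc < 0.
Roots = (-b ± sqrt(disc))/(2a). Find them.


disc = (-5)^2 - 4*1*30 = 25 - 120 = -95
sqrt(|disc|) = sqrt(95) = 9.7468
Real part = 5/(2*1) = 2.5000
Imag part = 9.7468/(2*1) = 4.8734

2.5000 ± 4.8734i


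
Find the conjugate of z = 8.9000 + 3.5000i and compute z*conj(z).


z_bar = 8.9000 - 3.5000i
z*z_bar = 8.9^2 + 3.5^2 = 79.21 + 12.25 = 91.46

z_bar = 8.9000 - 3.5000i, z*z_bar = 91.46


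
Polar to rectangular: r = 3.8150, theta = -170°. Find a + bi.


a = 3.8150*cos(-170°) = 3.8150*(-0.9848) = -3.7570
b = 3.8150*sin(-170°) = 3.8150*(-0.17365) = -0.6625

-3.7570 - 0.6625i


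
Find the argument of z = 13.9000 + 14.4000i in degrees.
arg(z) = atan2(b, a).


Re = 13.9, Im = 14.4
arg = atan2(14.4, 13.9) = 46.0122 degrees

arg(z) = 46.0122 degrees


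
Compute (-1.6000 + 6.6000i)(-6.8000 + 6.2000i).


Real = -1.6*(-6.8) - 6.6*6.2 = 10.88 - 40.92 = -30.04
Imag = -1.6*6.2 - (6.8)*6.6 = -9.92 - (44.88) = -54.8

-30.0400 - 54.8000i


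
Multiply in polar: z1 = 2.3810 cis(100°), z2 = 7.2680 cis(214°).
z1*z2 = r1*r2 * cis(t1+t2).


r = 2.3810 * 7.2680 = 17.3051
theta = 100° + 214° = 314° = 314° (mod 360)

17.3051 cis(314°)


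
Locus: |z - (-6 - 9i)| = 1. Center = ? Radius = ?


|z - z0| = r is a circle with center z0 and radius r.
Center = (-6, -9), radius = 1

Circle with center (-6, -9) and radius 1


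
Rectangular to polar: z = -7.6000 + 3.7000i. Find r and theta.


r = sqrt(57.76+13.69) = sqrt(71.45) = 8.4528
theta = atan2(3.7, -7.6) = 154.0412 degrees

r = 8.4528, theta = 154.0412 degrees


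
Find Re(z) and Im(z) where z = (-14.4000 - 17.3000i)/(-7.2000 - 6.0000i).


Multiply by conjugate: (-14.4000 - 17.3000i)(-7.2000 + 6.0000i) / ((-7.2)^2 + (-6)^2)
Numerator real = -14.4*(-7.2) - (17.3)*(-6) = 207.48
Numerator imag = -17.3*(-7.2) - (-14.4)*(-6) = 38.16
Denominator = 87.84
Re(z) = 207.48/87.84 = 2.3620
Im(z) = 38.16/87.84 = 0.4344

Re(z) = 2.3620, Im(z) = 0.4344


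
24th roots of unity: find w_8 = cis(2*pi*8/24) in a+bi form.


Angle = 360*8/24 = 120°
a = cos(120°) = -0.5000
b = sin(120°) = 0.8660

-0.5000 + 0.8660i


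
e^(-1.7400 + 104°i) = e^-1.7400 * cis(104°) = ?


e^-1.7400 = 0.1755
cos(104°) = -0.2419
sin(104°) = 0.9703
Real = 0.1755*(-0.2419) = -0.0425
Imag = 0.1755*0.9703 = 0.1703

-0.0425 + 0.1703i


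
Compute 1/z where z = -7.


|z|^2 = 49+0 = 49
1/z = (-7 - 0i)/49

1/z = -0.1429 + 0i


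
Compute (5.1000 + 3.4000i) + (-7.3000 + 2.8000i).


Real: 5.1 - 7.3 = -2.2
Imag: 3.4 + 2.8 = 6.2

-2.2000 + 6.2000i


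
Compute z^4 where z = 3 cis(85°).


r^4 = 3^4 = 81
n*theta = 4*85° = 340° = 340° (mod 360)
a = 81*cos(340°) = 76.1151
b = 81*sin(340°) = -27.7036

81 cis(340°) = 76.1151 - 27.7036i


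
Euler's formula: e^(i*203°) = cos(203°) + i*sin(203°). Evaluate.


cos(203°) = -0.9205
sin(203°) = -0.3907

e^(i*203°) = -0.9205 - 0.3907i


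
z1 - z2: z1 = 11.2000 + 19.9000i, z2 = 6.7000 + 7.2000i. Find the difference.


Real: 11.2 - 6.7 = 4.5
Imag: 19.9 - 7.2 = 12.7

4.5000 + 12.7000i


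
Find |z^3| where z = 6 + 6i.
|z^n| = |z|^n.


|z| = sqrt(36+36) = sqrt(72) = 8.4853
|z^3| = |z|^3 = (sqrt(72))^3 = 72*sqrt(72)

|z^3| = 72*sqrt(72) ≈ 610.9403


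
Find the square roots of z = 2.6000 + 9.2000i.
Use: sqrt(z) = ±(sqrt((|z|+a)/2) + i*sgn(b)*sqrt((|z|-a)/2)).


|z| = sqrt(6.76+84.64) = 9.5603
sqrt((|z|+a)/2) = sqrt((9.5603+2.6)/2) = sqrt(6.0802) = 2.4658
sqrt((|z|-a)/2) = sqrt((9.5603-2.6)/2) = sqrt(3.4802) = 1.8655

±(2.4658 + 1.8655i) i.e. 2.4658 + 1.8655i and -2.4658 - 1.8655i


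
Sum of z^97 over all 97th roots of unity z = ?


The roots are w_k = w^k with w = e^(2*pi*i/97), and (w^k)^97 = (w^97)^k.
So S = 1 + u + u^2 + ... + u^(96) with u = w^97.
97 = 1*97 + 0, so 97 is a multiple of 97 and u = (w^97)^1 = 1.
Every one of the 97 terms equals 1: S = 97

S = 97


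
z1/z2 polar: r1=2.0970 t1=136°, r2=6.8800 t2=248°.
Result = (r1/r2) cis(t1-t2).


r = 2.0970 / 6.8800 = 0.3048
theta = 136° - 248° = -112° = 248° (mod 360)

0.3048 cis(248°)


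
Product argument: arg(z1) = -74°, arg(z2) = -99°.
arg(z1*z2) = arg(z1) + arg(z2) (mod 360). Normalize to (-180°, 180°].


arg(z1*z2) = -74° - 99° = -173°
Normalized to (-180°, 180°]: -173°

-173°


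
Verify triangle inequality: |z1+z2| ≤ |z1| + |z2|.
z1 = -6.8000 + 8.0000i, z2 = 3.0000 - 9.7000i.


|z1| = sqrt((-6.8)^2 + 8^2) = sqrt(110.24) = 10.4995
|z2| = sqrt(3^2 + (-9.7)^2) = sqrt(103.09) = 10.1533
z1+z2 = -3.8000 - 1.7000i
|z1+z2| = sqrt(17.33) = 4.1629
|z1|+|z2| = 10.4995 + 10.1533 = 20.6528

|z1+z2| = 4.1629 ≤ |z1|+|z2| = 20.6528 (verified)


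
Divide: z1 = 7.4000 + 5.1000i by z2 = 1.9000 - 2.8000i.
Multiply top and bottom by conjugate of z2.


Conjugate of z2 = 1.9000 + 2.8000i
Numerator: (7.4000 + 5.1000i)(1.9000 + 2.8000i) = -0.2200 + 30.4100i
Denominator: 1.9^2 + (-2.8)^2 = 11.45
Result = (-0.2200 + 30.4100i)/11.45

-0.0192 + 2.6559i


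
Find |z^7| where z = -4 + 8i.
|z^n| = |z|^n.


|z| = sqrt(16+64) = sqrt(80) = 8.9443
|z^7| = |z|^7 = (sqrt(80))^7 = 80^3 * sqrt(80) = 512000*sqrt(80)

|z^7| = 512000*sqrt(80) ≈ 4579467.2179


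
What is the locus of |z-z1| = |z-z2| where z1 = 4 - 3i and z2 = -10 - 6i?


Equal distances means the locus is the perpendicular bisector of z1 and z2.
Midpoint = ((4+(-10))/2, (-3+(-6))/2) = (-3.0000, -4.5000)

Perpendicular bisector through (-3.0000, -4.5000)


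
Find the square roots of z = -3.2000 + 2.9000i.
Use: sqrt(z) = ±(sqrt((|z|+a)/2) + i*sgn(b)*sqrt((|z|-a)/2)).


|z| = sqrt(10.24+8.41) = 4.3186
sqrt((|z|+a)/2) = sqrt((4.3186+(-3.2))/2) = sqrt(0.5593) = 0.7479
sqrt((|z|-a)/2) = sqrt((4.3186-(-3.2))/2) = sqrt(3.7593) = 1.9389

±(0.7479 + 1.9389i) i.e. 0.7479 + 1.9389i and -0.7479 - 1.9389i


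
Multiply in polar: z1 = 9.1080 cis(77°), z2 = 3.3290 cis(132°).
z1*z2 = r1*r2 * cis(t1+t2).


r = 9.1080 * 3.3290 = 30.3205
theta = 77° + 132° = 209° = 209° (mod 360)

30.3205 cis(209°)


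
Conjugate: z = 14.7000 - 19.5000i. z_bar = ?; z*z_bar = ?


z_bar = 14.7000 + 19.5000i
z*z_bar = 14.7^2 + (-19.5)^2 = 216.09 + 380.25 = 596.34

z_bar = 14.7000 + 19.5000i, z*z_bar = 596.34


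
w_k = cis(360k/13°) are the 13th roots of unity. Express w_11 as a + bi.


Angle = 360*11/13 = 304.6154°
a = cos(304.6154°) = 0.5681
b = sin(304.6154°) = -0.8230

0.5681 - 0.8230i


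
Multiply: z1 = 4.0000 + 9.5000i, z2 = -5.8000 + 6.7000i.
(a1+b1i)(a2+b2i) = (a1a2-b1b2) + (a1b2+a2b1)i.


Real = 4*(-5.8) - 9.5*6.7 = -23.2 - 63.65 = -86.85
Imag = 4*6.7 - (5.8)*9.5 = 26.8 - (55.1) = -28.3

-86.8500 - 28.3000i


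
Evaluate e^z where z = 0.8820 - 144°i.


e^0.8820 = 2.41573
cos(-144°) = -0.80902
sin(-144°) = -0.58779
Real = 2.41573*(-0.80902) = -1.9544
Imag = 2.41573*(-0.58779) = -1.4199

-1.9544 - 1.4199i


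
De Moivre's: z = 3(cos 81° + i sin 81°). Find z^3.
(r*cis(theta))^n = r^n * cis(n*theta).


r^3 = 3^3 = 27
n*theta = 3*81° = 243° = 243° (mod 360)
a = 27*cos(243°) = -12.2577
b = 27*sin(243°) = -24.0572

27 cis(243°) = -12.2577 - 24.0572i


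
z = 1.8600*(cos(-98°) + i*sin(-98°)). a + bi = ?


a = 1.8600*cos(-98°) = 1.8600*(-0.1392) = -0.2589
b = 1.8600*sin(-98°) = 1.8600*(-0.99027) = -1.8419

-0.2589 - 1.8419i


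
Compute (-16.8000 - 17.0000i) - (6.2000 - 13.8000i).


Real: -16.8 - 6.2 = -23
Imag: -17 + 13.8 = -3.2

-23.0000 - 3.2000i


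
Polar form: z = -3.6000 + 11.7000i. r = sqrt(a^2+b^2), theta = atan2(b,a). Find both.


r = sqrt(12.96+136.89) = sqrt(149.85) = 12.2413
theta = atan2(11.7, -3.6) = 107.1027 degrees

r = 12.2413, theta = 107.1027 degrees


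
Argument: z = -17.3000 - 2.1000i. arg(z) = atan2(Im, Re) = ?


Re = -17.3, Im = -2.1
arg = atan2(-2.1, -17.3) = -173.0789 degrees

arg(z) = -173.0789 degrees


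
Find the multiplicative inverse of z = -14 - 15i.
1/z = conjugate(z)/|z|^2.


|z|^2 = 196+225 = 421
1/z = (-14 + 15i)/421

1/z = -0.0333 + 0.0356i


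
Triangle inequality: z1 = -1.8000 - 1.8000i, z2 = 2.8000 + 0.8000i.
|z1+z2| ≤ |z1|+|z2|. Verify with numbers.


|z1| = sqrt((-1.8)^2 + (-1.8)^2) = sqrt(6.48) = 2.5456
|z2| = sqrt(2.8^2 + 0.8^2) = sqrt(8.48) = 2.9120
z1+z2 = 1.0000 - i
|z1+z2| = sqrt(2) = 1.4142
|z1|+|z2| = 2.5456 + 2.9120 = 5.4576

|z1+z2| = 1.4142 ≤ |z1|+|z2| = 5.4576 (verified)


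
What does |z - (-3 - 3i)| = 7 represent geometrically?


|z - z0| = r is a circle with center z0 and radius r.
Center = (-3, -3), radius = 7

Circle with center (-3, -3) and radius 7


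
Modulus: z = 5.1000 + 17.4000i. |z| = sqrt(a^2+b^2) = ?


|z| = sqrt(5.1^2 + 17.4^2) = sqrt(26.01 + 302.76) = sqrt(328.77) = 18.1320

|z| = 18.1320


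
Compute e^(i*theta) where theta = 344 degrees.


cos(344°) = 0.9613
sin(344°) = -0.2756

e^(i*344°) = 0.9613 - 0.2756i


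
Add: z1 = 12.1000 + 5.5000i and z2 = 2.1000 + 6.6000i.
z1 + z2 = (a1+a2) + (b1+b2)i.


Real: 12.1 + 2.1 = 14.2
Imag: 5.5 + 6.6 = 12.1

14.2000 + 12.1000i


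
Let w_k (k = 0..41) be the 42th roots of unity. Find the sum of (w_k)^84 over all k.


The roots are w_k = w^k with w = e^(2*pi*i/42), and (w^k)^84 = (w^84)^k.
So S = 1 + u + u^2 + ... + u^(41) with u = w^84.
84 = 2*42 + 0, so 84 is a multiple of 42 and u = (w^42)^2 = 1.
Every one of the 42 terms equals 1: S = 42

S = 42


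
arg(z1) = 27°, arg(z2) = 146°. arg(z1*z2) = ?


arg(z1*z2) = 27° + 146° = 173°
Normalized to (-180°, 180°]: 173°

173°


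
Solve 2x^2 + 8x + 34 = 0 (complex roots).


disc = 8^2 - 4*2*34 = 64 - 272 = -208
sqrt(|disc|) = sqrt(208) = 14.4222
Real part = -8/(2*2) = -2.0000
Imag part = 14.4222/(2*2) = 3.6056

-2.0000 ± 3.6056i


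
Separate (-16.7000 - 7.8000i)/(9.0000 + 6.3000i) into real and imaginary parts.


Multiply by conjugate: (-16.7000 - 7.8000i)(9.0000 - 6.3000i) / (9^2 + 6.3^2)
Numerator real = -16.7*9 - (7.8)*6.3 = -199.44
Numerator imag = -7.8*9 - (-16.7)*6.3 = 35.01
Denominator = 120.69
Re(z) = -199.44/120.69 = -1.6525
Im(z) = 35.01/120.69 = 0.2901

Re(z) = -1.6525, Im(z) = 0.2901


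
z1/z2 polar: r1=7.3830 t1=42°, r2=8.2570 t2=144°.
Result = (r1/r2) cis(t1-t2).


r = 7.3830 / 8.2570 = 0.8942
theta = 42° - 144° = -102° = 258° (mod 360)

0.8942 cis(258°)


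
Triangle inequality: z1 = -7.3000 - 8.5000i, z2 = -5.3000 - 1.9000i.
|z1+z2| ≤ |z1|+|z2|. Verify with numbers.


|z1| = sqrt((-7.3)^2 + (-8.5)^2) = sqrt(125.54) = 11.2045
|z2| = sqrt((-5.3)^2 + (-1.9)^2) = sqrt(31.7) = 5.6303
z1+z2 = -12.6000 - 10.4000i
|z1+z2| = sqrt(266.92) = 16.3377
|z1|+|z2| = 11.2045 + 5.6303 = 16.8348

|z1+z2| = 16.3377 ≤ |z1|+|z2| = 16.8348 (verified)


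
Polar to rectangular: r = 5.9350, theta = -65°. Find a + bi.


a = 5.9350*cos(-65°) = 5.9350*0.42262 = 2.5082
b = 5.9350*sin(-65°) = 5.9350*(-0.9063) = -5.3789

2.5082 - 5.3789i


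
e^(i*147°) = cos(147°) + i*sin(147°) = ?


cos(147°) = -0.8387
sin(147°) = 0.5446

e^(i*147°) = -0.8387 + 0.5446i


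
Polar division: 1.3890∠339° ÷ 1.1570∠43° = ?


r = 1.3890 / 1.1570 = 1.2005
theta = 339° - 43° = 296° = 296° (mod 360)

1.2005 cis(296°)


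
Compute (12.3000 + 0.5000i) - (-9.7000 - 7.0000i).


Real: 12.3 + 9.7 = 22
Imag: 0.5 + 7 = 7.5

22.0000 + 7.5000i


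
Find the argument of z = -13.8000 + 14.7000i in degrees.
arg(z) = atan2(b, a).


Re = -13.8, Im = 14.7
arg = atan2(14.7, -13.8) = 133.1913 degrees

arg(z) = 133.1913 degrees


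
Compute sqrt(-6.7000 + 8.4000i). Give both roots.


|z| = sqrt(44.89+70.56) = 10.7448
sqrt((|z|+a)/2) = sqrt((10.7448+(-6.7))/2) = sqrt(2.0224) = 1.4221
sqrt((|z|-a)/2) = sqrt((10.7448-(-6.7))/2) = sqrt(8.7224) = 2.9534

±(1.4221 + 2.9534i) i.e. 1.4221 + 2.9534i and -1.4221 - 2.9534i


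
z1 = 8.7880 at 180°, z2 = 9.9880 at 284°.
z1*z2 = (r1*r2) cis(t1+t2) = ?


r = 8.7880 * 9.9880 = 87.7745
theta = 180° + 284° = 464° = 104° (mod 360)

87.7745 cis(104°)


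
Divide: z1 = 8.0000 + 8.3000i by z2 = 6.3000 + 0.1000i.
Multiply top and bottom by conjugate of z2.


Conjugate of z2 = 6.3000 - 0.1000i
Numerator: (8.0000 + 8.3000i)(6.3000 - 0.1000i) = 51.2300 + 51.4900i
Denominator: 6.3^2 + 0.1^2 = 39.7
Result = (51.2300 + 51.4900i)/39.7

1.2904 + 1.2970i


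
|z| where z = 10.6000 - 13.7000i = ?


|z| = sqrt(10.6^2 + (-13.7)^2) = sqrt(112.36 + 187.69) = sqrt(300.05) = 17.3220

|z| = 17.3220


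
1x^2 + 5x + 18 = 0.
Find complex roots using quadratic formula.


disc = 5^2 - 4*1*18 = 25 - 72 = -47
sqrt(|disc|) = sqrt(47) = 6.8557
Real part = -5/(2*1) = -2.5000
Imag part = 6.8557/(2*1) = 3.4278

-2.5000 ± 3.4278i


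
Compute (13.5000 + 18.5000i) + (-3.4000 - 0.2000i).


Real: 13.5 - 3.4 = 10.1
Imag: 18.5 - 0.2 = 18.3

10.1000 + 18.3000i


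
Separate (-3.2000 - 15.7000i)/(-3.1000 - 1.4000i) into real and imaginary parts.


Multiply by conjugate: (-3.2000 - 15.7000i)(-3.1000 + 1.4000i) / ((-3.1)^2 + (-1.4)^2)
Numerator real = -3.2*(-3.1) - (15.7)*(-1.4) = 31.9
Numerator imag = -15.7*(-3.1) - (-3.2)*(-1.4) = 44.19
Denominator = 11.57
Re(z) = 31.9/11.57 = 2.7571
Im(z) = 44.19/11.57 = 3.8194

Re(z) = 2.7571, Im(z) = 3.8194


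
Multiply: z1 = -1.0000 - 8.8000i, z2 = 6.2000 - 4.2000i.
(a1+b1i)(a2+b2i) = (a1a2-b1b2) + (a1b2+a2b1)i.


Real = -1*6.2 - (-8.8)*(-4.2) = -6.2 - 36.96 = -43.16
Imag = -1*(-4.2) + 6.2*(-8.8) = 4.2 - (54.56) = -50.36

-43.1600 - 50.3600i


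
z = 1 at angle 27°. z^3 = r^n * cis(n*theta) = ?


r^3 = 1^3 = 1
n*theta = 3*27° = 81° = 81° (mod 360)
a = 1*cos(81°) = 0.1564
b = 1*sin(81°) = 0.9877

1 cis(81°) = 0.1564 + 0.9877i


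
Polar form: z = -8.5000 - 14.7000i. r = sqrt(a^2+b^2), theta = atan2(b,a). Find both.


r = sqrt(72.25+216.09) = sqrt(288.34) = 16.9806
theta = atan2(-14.7, -8.5) = -120.0378 degrees

r = 16.9806, theta = -120.0378 degrees


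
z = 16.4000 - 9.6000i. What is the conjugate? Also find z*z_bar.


z_bar = 16.4000 + 9.6000i
z*z_bar = 16.4^2 + (-9.6)^2 = 268.96 + 92.16 = 361.12

z_bar = 16.4000 + 9.6000i, z*z_bar = 361.12


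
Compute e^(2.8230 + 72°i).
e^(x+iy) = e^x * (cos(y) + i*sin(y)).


e^2.8230 = 16.8273
cos(72°) = 0.309017
sin(72°) = 0.951057
Real = 16.8273*0.309017 = 5.1999
Imag = 16.8273*0.951057 = 16.0037

5.1999 + 16.0037i


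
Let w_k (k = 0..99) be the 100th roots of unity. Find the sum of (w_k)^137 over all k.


The roots are w_k = w^k with w = e^(2*pi*i/100), and (w^k)^137 = (w^137)^k.
So S = 1 + u + u^2 + ... + u^(99) with u = w^137.
137 = 1*100 + 37, so 137 is not a multiple of 100: u = (w^100)^1 * w^37 = w^37 ≠ 1 (w is a primitive 100th root), while u^100 = (w^100)^137 = 1.
Geometric series: S = (1 - u^100)/(1 - u) = (1 - 1)/(1 - u) = 0

S = 0


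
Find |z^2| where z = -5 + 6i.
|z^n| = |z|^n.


|z| = sqrt(25+36) = sqrt(61) = 7.8102
|z^2| = |z|^2 = (sqrt(61))^2 = 61

|z^2| = 61


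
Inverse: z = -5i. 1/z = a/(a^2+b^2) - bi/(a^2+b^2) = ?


|z|^2 = 0+25 = 25
1/z = (0 + 5i)/25

1/z = 0 + 0.2000i


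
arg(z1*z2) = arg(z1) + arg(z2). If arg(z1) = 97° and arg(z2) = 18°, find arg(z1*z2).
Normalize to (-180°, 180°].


arg(z1*z2) = 97° + 18° = 115°
Normalized to (-180°, 180°]: 115°

115°


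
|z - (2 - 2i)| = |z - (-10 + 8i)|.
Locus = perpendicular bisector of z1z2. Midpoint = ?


Equal distances means the locus is the perpendicular bisector of z1 and z2.
Midpoint = ((2+(-10))/2, (-2+8)/2) = (-4.0000, 3.0000)

Perpendicular bisector through (-4.0000, 3.0000)


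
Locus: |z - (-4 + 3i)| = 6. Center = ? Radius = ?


|z - z0| = r is a circle with center z0 and radius r.
Center = (-4, 3), radius = 6

Circle with center (-4, 3) and radius 6


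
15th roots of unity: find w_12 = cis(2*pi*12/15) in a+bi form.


Angle = 360*12/15 = 288°
a = cos(288°) = 0.3090
b = sin(288°) = -0.9511

0.3090 - 0.9511i


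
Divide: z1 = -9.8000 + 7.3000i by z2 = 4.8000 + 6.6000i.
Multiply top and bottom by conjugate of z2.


Conjugate of z2 = 4.8000 - 6.6000i
Numerator: (-9.8000 + 7.3000i)(4.8000 - 6.6000i) = 1.1400 + 99.7200i
Denominator: 4.8^2 + 6.6^2 = 66.6
Result = (1.1400 + 99.7200i)/66.6

0.0171 + 1.4973i


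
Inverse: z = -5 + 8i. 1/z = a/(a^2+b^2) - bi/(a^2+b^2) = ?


|z|^2 = 25+64 = 89
1/z = (-5 - 8i)/89

1/z = -0.0562 - 0.0899i


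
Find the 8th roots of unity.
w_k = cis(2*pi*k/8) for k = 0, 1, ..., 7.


The 8th roots of unity are cis(360k/8°) for k=0..7
Angle step = 360/8 = 45°
Primitive root: cis(45°)
Primitive root = 0.7071 + 0.7071i

8 roots at angles: 0°, 45°, 90°, 135°, 180°, 225°, 270°, 315°


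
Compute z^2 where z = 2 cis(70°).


r^2 = 2^2 = 4
n*theta = 2*70° = 140° = 140° (mod 360)
a = 4*cos(140°) = -3.0642
b = 4*sin(140°) = 2.5712

4 cis(140°) = -3.0642 + 2.5712i


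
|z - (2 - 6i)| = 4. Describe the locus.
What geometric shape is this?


|z - z0| = r is a circle with center z0 and radius r.
Center = (2, -6), radius = 4

Circle with center (2, -6) and radius 4


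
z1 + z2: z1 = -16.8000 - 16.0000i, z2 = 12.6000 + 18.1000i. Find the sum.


Real: -16.8 + 12.6 = -4.2
Imag: -16 + 18.1 = 2.1

-4.2000 + 2.1000i


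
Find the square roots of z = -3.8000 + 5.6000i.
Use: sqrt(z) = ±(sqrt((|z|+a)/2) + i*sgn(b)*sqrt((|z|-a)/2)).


|z| = sqrt(14.44+31.36) = 6.7676
sqrt((|z|+a)/2) = sqrt((6.7676+(-3.8))/2) = sqrt(1.4838) = 1.2181
sqrt((|z|-a)/2) = sqrt((6.7676-(-3.8))/2) = sqrt(5.2838) = 2.2986

±(1.2181 + 2.2986i) i.e. 1.2181 + 2.2986i and -1.2181 - 2.2986i


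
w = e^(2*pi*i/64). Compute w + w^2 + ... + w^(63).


With w = e^(2*pi*i/64), all 64 of the 64th roots of unity w^0 = 1, w, ..., w^(63) sum to 0: 1 + w + ... + w^(63) = (1 - w^64)/(1 - w) = 0 since w^64 = 1, w ≠ 1.
Removing the root 1: w + w^2 + ... + w^(63) = 0 - 1 = -1

Sum = -1


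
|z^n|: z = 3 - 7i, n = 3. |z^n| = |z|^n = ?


|z| = sqrt(9+49) = sqrt(58) = 7.6158
|z^3| = |z|^3 = (sqrt(58))^3 = 58*sqrt(58)

|z^3| = 58*sqrt(58) ≈ 441.7148


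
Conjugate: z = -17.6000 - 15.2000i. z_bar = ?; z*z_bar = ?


z_bar = -17.6000 + 15.2000i
z*z_bar = (-17.6)^2 + (-15.2)^2 = 309.76 + 231.04 = 540.8

z_bar = -17.6000 + 15.2000i, z*z_bar = 540.8


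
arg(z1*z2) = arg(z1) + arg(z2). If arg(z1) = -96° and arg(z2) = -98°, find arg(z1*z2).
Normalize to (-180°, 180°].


arg(z1*z2) = -96° - 98° = -194°
Normalized to (-180°, 180°]: 166°

166°


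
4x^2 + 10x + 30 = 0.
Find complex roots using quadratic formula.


disc = 10^2 - 4*4*30 = 100 - 480 = -380
sqrt(|disc|) = sqrt(380) = 19.4936
Real part = -10/(2*4) = -1.2500
Imag part = 19.4936/(2*4) = 2.4367

-1.2500 ± 2.4367i


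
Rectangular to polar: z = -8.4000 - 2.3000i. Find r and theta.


r = sqrt(70.56+5.29) = sqrt(75.85) = 8.7092
theta = atan2(-2.3, -8.4) = -164.6872 degrees

r = 8.7092, theta = -164.6872 degrees


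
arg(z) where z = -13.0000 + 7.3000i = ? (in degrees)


Re = -13, Im = 7.3
arg = atan2(7.3, -13) = 150.6841 degrees

arg(z) = 150.6841 degrees


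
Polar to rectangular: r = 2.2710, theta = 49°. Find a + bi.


a = 2.2710*cos(49°) = 2.2710*0.65606 = 1.4899
b = 2.2710*sin(49°) = 2.2710*0.7547 = 1.7139

1.4899 + 1.7139i


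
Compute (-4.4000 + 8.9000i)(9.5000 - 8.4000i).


Real = -4.4*9.5 - 8.9*(-8.4) = -41.8 - (-74.76) = 32.96
Imag = -4.4*(-8.4) + 9.5*8.9 = 36.96 + 84.55 = 121.51

32.9600 + 121.5100i


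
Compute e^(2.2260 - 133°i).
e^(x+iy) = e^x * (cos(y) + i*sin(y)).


e^2.2260 = 9.2627
cos(-133°) = -0.682
sin(-133°) = -0.73135
Real = 9.2627*(-0.682) = -6.3172
Imag = 9.2627*(-0.73135) = -6.7743

-6.3172 - 6.7743i


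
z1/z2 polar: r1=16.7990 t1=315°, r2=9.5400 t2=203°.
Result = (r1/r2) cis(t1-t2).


r = 16.7990 / 9.5400 = 1.7609
theta = 315° - 203° = 112° = 112° (mod 360)

1.7609 cis(112°)


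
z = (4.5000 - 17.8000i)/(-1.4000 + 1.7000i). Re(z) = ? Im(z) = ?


Multiply by conjugate: (4.5000 - 17.8000i)(-1.4000 - 1.7000i) / ((-1.4)^2 + 1.7^2)
Numerator real = 4.5*(-1.4) - (17.8)*1.7 = -36.56
Numerator imag = -17.8*(-1.4) - 4.5*1.7 = 17.27
Denominator = 4.85
Re(z) = -36.56/4.85 = -7.5381
Im(z) = 17.27/4.85 = 3.5608

Re(z) = -7.5381, Im(z) = 3.5608


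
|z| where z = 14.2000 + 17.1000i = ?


|z| = sqrt(14.2^2 + 17.1^2) = sqrt(201.64 + 292.41) = sqrt(494.05) = 22.2272

|z| = 22.2272


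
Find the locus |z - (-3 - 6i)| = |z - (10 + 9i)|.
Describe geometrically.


Equal distances means the locus is the perpendicular bisector of z1 and z2.
Midpoint = ((-3+10)/2, (-6+9)/2) = (3.5000, 1.5000)

Perpendicular bisector through (3.5000, 1.5000)


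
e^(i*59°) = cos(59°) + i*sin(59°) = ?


cos(59°) = 0.5150
sin(59°) = 0.8572

e^(i*59°) = 0.5150 + 0.8572i


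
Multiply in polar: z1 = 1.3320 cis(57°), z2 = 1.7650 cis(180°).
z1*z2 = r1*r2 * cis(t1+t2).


r = 1.3320 * 1.7650 = 2.3510
theta = 57° + 180° = 237° = 237° (mod 360)

2.3510 cis(237°)


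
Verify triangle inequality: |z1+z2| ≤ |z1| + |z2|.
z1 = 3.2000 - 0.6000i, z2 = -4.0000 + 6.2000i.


|z1| = sqrt(3.2^2 + (-0.6)^2) = sqrt(10.6) = 3.2558
|z2| = sqrt((-4)^2 + 6.2^2) = sqrt(54.44) = 7.3783
z1+z2 = -0.8000 + 5.6000i
|z1+z2| = sqrt(32) = 5.6569
|z1|+|z2| = 3.2558 + 7.3783 = 10.6341

|z1+z2| = 5.6569 ≤ |z1|+|z2| = 10.6341 (verified)


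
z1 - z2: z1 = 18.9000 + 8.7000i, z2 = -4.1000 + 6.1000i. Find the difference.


Real: 18.9 + 4.1 = 23
Imag: 8.7 - 6.1 = 2.6

23.0000 + 2.6000i


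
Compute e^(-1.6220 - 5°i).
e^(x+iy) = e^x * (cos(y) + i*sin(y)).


e^-1.6220 = 0.197503
cos(-5°) = 0.9962
sin(-5°) = -0.0872
Real = 0.197503*0.9962 = 0.1968
Imag = 0.197503*(-0.0872) = -0.0172

0.1968 - 0.0172i


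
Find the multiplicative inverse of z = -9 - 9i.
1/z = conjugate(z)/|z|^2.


|z|^2 = 81+81 = 162
1/z = (-9 + 9i)/162

1/z = -0.0556 + 0.0556i


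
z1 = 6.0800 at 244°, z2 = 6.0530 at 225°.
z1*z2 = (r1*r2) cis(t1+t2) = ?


r = 6.0800 * 6.0530 = 36.8022
theta = 244° + 225° = 469° = 109° (mod 360)

36.8022 cis(109°)


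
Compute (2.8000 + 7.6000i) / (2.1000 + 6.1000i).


Conjugate of z2 = 2.1000 - 6.1000i
Numerator: (2.8000 + 7.6000i)(2.1000 - 6.1000i) = 52.2400 - 1.1200i
Denominator: 2.1^2 + 6.1^2 = 41.62
Result = (52.2400 - 1.1200i)/41.62

1.2552 - 0.0269i


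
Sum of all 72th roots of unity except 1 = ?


With w = e^(2*pi*i/72), all 72 of the 72th roots of unity w^0 = 1, w, ..., w^(71) sum to 0: 1 + w + ... + w^(71) = (1 - w^72)/(1 - w) = 0 since w^72 = 1, w ≠ 1.
Removing the root 1: w + w^2 + ... + w^(71) = 0 - 1 = -1

Sum = -1


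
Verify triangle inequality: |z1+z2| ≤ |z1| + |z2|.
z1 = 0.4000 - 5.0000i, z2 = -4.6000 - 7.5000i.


|z1| = sqrt(0.4^2 + (-5)^2) = sqrt(25.16) = 5.0160
|z2| = sqrt((-4.6)^2 + (-7.5)^2) = sqrt(77.41) = 8.7983
z1+z2 = -4.2000 - 12.5000i
|z1+z2| = sqrt(173.89) = 13.1867
|z1|+|z2| = 5.0160 + 8.7983 = 13.8143

|z1+z2| = 13.1867 ≤ |z1|+|z2| = 13.8143 (verified)


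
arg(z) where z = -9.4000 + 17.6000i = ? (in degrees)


Re = -9.4, Im = 17.6
arg = atan2(17.6, -9.4) = 118.1063 degrees

arg(z) = 118.1063 degrees


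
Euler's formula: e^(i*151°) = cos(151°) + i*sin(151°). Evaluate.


cos(151°) = -0.8746
sin(151°) = 0.4848

e^(i*151°) = -0.8746 + 0.4848i


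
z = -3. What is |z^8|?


|z| = sqrt(9+0) = sqrt(9) = 3
|z^8| = |z|^8 = 3^8 = 6561

|z^8| = 6561


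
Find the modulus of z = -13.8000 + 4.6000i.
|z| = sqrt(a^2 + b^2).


|z| = sqrt((-13.8)^2 + 4.6^2) = sqrt(190.44 + 21.16) = sqrt(211.6) = 14.5465

|z| = 14.5465


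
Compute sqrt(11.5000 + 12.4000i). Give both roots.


|z| = sqrt(132.25+153.76) = 16.9118
sqrt((|z|+a)/2) = sqrt((16.9118+11.5)/2) = sqrt(14.2059) = 3.7691
sqrt((|z|-a)/2) = sqrt((16.9118-11.5)/2) = sqrt(2.7059) = 1.6450

±(3.7691 + 1.6450i) i.e. 3.7691 + 1.6450i and -3.7691 - 1.6450i


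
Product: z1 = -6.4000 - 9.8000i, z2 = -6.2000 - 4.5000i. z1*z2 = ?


Real = -6.4*(-6.2) - (-9.8)*(-4.5) = 39.68 - 44.1 = -4.42
Imag = -6.4*(-4.5) - (6.2)*(-9.8) = 28.8 + 60.76 = 89.56

-4.4200 + 89.5600i


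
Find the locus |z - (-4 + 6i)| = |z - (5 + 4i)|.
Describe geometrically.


Equal distances means the locus is the perpendicular bisector of z1 and z2.
Midpoint = ((-4+5)/2, (6+4)/2) = (0.5000, 5.0000)

Perpendicular bisector through (0.5000, 5.0000)


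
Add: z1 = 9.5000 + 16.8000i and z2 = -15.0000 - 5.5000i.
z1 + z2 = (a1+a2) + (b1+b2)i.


Real: 9.5 - 15 = -5.5
Imag: 16.8 - 5.5 = 11.3

-5.5000 + 11.3000i


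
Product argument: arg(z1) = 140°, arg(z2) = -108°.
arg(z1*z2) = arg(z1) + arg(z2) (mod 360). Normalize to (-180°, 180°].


arg(z1*z2) = 140° - 108° = 32°
Normalized to (-180°, 180°]: 32°

32°


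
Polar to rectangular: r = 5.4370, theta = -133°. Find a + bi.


a = 5.4370*cos(-133°) = 5.4370*(-0.682) = -3.7080
b = 5.4370*sin(-133°) = 5.4370*(-0.731354) = -3.9764

-3.7080 - 3.9764i


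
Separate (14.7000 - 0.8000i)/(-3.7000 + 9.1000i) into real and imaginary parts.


Multiply by conjugate: (14.7000 - 0.8000i)(-3.7000 - 9.1000i) / ((-3.7)^2 + 9.1^2)
Numerator real = 14.7*(-3.7) - (0.8)*9.1 = -61.67
Numerator imag = -0.8*(-3.7) - 14.7*9.1 = -130.81
Denominator = 96.5
Re(z) = -61.67/96.5 = -0.6391
Im(z) = -130.81/96.5 = -1.3555

Re(z) = -0.6391, Im(z) = -1.3555


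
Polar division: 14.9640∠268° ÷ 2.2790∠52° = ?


r = 14.9640 / 2.2790 = 6.5660
theta = 268° - 52° = 216° = 216° (mod 360)

6.5660 cis(216°)


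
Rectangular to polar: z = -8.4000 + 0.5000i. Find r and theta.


r = sqrt(70.56+0.25) = sqrt(70.81) = 8.4149
theta = atan2(0.5, -8.4) = 176.5936 degrees

r = 8.4149, theta = 176.5936 degrees


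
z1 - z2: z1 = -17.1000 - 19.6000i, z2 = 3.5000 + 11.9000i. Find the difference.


Real: -17.1 - 3.5 = -20.6
Imag: -19.6 - 11.9 = -31.5

-20.6000 - 31.5000i


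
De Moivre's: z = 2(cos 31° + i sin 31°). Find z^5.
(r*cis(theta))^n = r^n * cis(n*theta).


r^5 = 2^5 = 32
n*theta = 5*31° = 155° = 155° (mod 360)
a = 32*cos(155°) = -29.0018
b = 32*sin(155°) = 13.5238

32 cis(155°) = -29.0018 + 13.5238i


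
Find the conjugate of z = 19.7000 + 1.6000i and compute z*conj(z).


z_bar = 19.7000 - 1.6000i
z*z_bar = 19.7^2 + 1.6^2 = 388.09 + 2.56 = 390.65

z_bar = 19.7000 - 1.6000i, z*z_bar = 390.65


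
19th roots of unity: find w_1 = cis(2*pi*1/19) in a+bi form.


Angle = 360*1/19 = 18.9474°
a = cos(18.9474°) = 0.9458
b = sin(18.9474°) = 0.3247

0.9458 + 0.3247i
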